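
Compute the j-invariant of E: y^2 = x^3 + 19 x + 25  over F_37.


Delta = -16(4 a^3 + 27 b^2) mod 37 = 18
-1728 * (4 a)^3 = -1728 * (4*19)^3 mod 37 = 14
j = 14 * 18^(-1) mod 37 = 9

j = 9 (mod 37)


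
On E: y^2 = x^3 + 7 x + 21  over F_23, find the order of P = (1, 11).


Compute successive multiples of P until we hit O:
  1P = (1, 11)
  2P = (6, 16)
  3P = (17, 19)
  4P = (11, 7)
  5P = (13, 3)
  6P = (12, 4)
  7P = (22, 17)
  8P = (9, 13)
  ... (continuing to 18P)
  18P = O

ord(P) = 18


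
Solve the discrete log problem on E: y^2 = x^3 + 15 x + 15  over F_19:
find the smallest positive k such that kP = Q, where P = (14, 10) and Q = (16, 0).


Enumerate multiples of P until we hit Q = (16, 0):
  1P = (14, 10)
  2P = (16, 0)
Match found at i = 2.

k = 2


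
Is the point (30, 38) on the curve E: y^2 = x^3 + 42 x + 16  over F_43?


Check whether y^2 = x^3 + 42 x + 16 (mod 43) for (x, y) = (30, 38).
LHS: y^2 = 38^2 mod 43 = 25
RHS: x^3 + 42 x + 16 = 30^3 + 42*30 + 16 mod 43 = 25
LHS = RHS

Yes, on the curve


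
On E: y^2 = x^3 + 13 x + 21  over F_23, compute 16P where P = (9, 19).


k = 16 = 10000_2 (binary, LSB first: 00001)
Double-and-add from P = (9, 19):
  bit 0 = 0: acc unchanged = O
  bit 1 = 0: acc unchanged = O
  bit 2 = 0: acc unchanged = O
  bit 3 = 0: acc unchanged = O
  bit 4 = 1: acc = O + (11, 0) = (11, 0)

16P = (11, 0)


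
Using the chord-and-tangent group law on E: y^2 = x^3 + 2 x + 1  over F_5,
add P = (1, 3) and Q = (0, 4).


P != Q, so use the chord formula.
s = (y2 - y1) / (x2 - x1) = (1) / (4) mod 5 = 4
x3 = s^2 - x1 - x2 mod 5 = 4^2 - 1 - 0 = 0
y3 = s (x1 - x3) - y1 mod 5 = 4 * (1 - 0) - 3 = 1

P + Q = (0, 1)


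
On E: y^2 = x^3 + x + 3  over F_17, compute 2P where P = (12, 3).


Doubling: s = (3 x1^2 + a) / (2 y1)
s = (3*12^2 + 1) / (2*3) mod 17 = 7
x3 = s^2 - 2 x1 mod 17 = 7^2 - 2*12 = 8
y3 = s (x1 - x3) - y1 mod 17 = 7 * (12 - 8) - 3 = 8

2P = (8, 8)


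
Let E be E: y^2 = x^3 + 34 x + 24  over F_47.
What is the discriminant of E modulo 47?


4 a^3 + 27 b^2 = 4*34^3 + 27*24^2 = 157216 + 15552 = 172768
Delta = -16 * (172768) = -2764288
Delta mod 47 = 17

Delta = 17 (mod 47)


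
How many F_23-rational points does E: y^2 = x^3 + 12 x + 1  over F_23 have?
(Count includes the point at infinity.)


For each x in F_23, count y with y^2 = x^3 + 12 x + 1 mod 23:
  x = 0: RHS = 1, y in [1, 22]  -> 2 point(s)
  x = 3: RHS = 18, y in [8, 15]  -> 2 point(s)
  x = 5: RHS = 2, y in [5, 18]  -> 2 point(s)
  x = 6: RHS = 13, y in [6, 17]  -> 2 point(s)
  x = 13: RHS = 8, y in [10, 13]  -> 2 point(s)
  x = 17: RHS = 12, y in [9, 14]  -> 2 point(s)
  x = 18: RHS = 0, y in [0]  -> 1 point(s)
  x = 19: RHS = 4, y in [2, 21]  -> 2 point(s)
Affine points: 15. Add the point at infinity: total = 16.

#E(F_23) = 16


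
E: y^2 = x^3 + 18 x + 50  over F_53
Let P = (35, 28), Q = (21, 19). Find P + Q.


P != Q, so use the chord formula.
s = (y2 - y1) / (x2 - x1) = (44) / (39) mod 53 = 12
x3 = s^2 - x1 - x2 mod 53 = 12^2 - 35 - 21 = 35
y3 = s (x1 - x3) - y1 mod 53 = 12 * (35 - 35) - 28 = 25

P + Q = (35, 25)


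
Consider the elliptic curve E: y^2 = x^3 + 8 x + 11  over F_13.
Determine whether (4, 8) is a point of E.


Check whether y^2 = x^3 + 8 x + 11 (mod 13) for (x, y) = (4, 8).
LHS: y^2 = 8^2 mod 13 = 12
RHS: x^3 + 8 x + 11 = 4^3 + 8*4 + 11 mod 13 = 3
LHS != RHS

No, not on the curve


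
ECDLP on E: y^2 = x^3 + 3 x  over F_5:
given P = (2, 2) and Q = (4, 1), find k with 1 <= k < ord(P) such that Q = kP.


Enumerate multiples of P until we hit Q = (4, 1):
  1P = (2, 2)
  2P = (1, 3)
  3P = (3, 4)
  4P = (4, 4)
  5P = (0, 0)
  6P = (4, 1)
Match found at i = 6.

k = 6


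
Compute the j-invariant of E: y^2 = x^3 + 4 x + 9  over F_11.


Delta = -16(4 a^3 + 27 b^2) mod 11 = 6
-1728 * (4 a)^3 = -1728 * (4*4)^3 mod 11 = 7
j = 7 * 6^(-1) mod 11 = 3

j = 3 (mod 11)


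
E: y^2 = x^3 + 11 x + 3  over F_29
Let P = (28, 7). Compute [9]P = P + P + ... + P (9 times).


k = 9 = 1001_2 (binary, LSB first: 1001)
Double-and-add from P = (28, 7):
  bit 0 = 1: acc = O + (28, 7) = (28, 7)
  bit 1 = 0: acc unchanged = (28, 7)
  bit 2 = 0: acc unchanged = (28, 7)
  bit 3 = 1: acc = (28, 7) + (26, 1) = (13, 9)

9P = (13, 9)


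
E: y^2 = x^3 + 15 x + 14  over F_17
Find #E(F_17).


For each x in F_17, count y with y^2 = x^3 + 15 x + 14 mod 17:
  x = 1: RHS = 13, y in [8, 9]  -> 2 point(s)
  x = 2: RHS = 1, y in [1, 16]  -> 2 point(s)
  x = 3: RHS = 1, y in [1, 16]  -> 2 point(s)
  x = 4: RHS = 2, y in [6, 11]  -> 2 point(s)
  x = 8: RHS = 0, y in [0]  -> 1 point(s)
  x = 10: RHS = 8, y in [5, 12]  -> 2 point(s)
  x = 12: RHS = 1, y in [1, 16]  -> 2 point(s)
  x = 13: RHS = 9, y in [3, 14]  -> 2 point(s)
  x = 16: RHS = 15, y in [7, 10]  -> 2 point(s)
Affine points: 17. Add the point at infinity: total = 18.

#E(F_17) = 18


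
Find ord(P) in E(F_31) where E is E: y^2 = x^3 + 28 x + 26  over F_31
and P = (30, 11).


Compute successive multiples of P until we hit O:
  1P = (30, 11)
  2P = (2, 20)
  3P = (8, 24)
  4P = (28, 16)
  5P = (18, 21)
  6P = (19, 16)
  7P = (15, 16)
  8P = (24, 18)
  ... (continuing to 17P)
  17P = O

ord(P) = 17


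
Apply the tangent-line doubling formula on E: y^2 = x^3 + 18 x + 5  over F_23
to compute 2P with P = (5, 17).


Doubling: s = (3 x1^2 + a) / (2 y1)
s = (3*5^2 + 18) / (2*17) mod 23 = 21
x3 = s^2 - 2 x1 mod 23 = 21^2 - 2*5 = 17
y3 = s (x1 - x3) - y1 mod 23 = 21 * (5 - 17) - 17 = 7

2P = (17, 7)


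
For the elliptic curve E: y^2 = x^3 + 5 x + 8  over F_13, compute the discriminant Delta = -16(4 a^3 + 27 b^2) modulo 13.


4 a^3 + 27 b^2 = 4*5^3 + 27*8^2 = 500 + 1728 = 2228
Delta = -16 * (2228) = -35648
Delta mod 13 = 11

Delta = 11 (mod 13)


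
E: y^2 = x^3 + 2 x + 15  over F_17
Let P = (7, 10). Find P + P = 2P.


Doubling: s = (3 x1^2 + a) / (2 y1)
s = (3*7^2 + 2) / (2*10) mod 17 = 10
x3 = s^2 - 2 x1 mod 17 = 10^2 - 2*7 = 1
y3 = s (x1 - x3) - y1 mod 17 = 10 * (7 - 1) - 10 = 16

2P = (1, 16)


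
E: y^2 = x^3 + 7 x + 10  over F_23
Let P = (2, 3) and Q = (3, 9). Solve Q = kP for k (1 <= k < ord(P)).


Enumerate multiples of P until we hit Q = (3, 9):
  1P = (2, 3)
  2P = (22, 18)
  3P = (1, 15)
  4P = (3, 9)
Match found at i = 4.

k = 4


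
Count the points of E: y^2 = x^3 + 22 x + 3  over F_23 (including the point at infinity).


For each x in F_23, count y with y^2 = x^3 + 22 x + 3 mod 23:
  x = 0: RHS = 3, y in [7, 16]  -> 2 point(s)
  x = 1: RHS = 3, y in [7, 16]  -> 2 point(s)
  x = 2: RHS = 9, y in [3, 20]  -> 2 point(s)
  x = 3: RHS = 4, y in [2, 21]  -> 2 point(s)
  x = 5: RHS = 8, y in [10, 13]  -> 2 point(s)
  x = 6: RHS = 6, y in [11, 12]  -> 2 point(s)
  x = 8: RHS = 1, y in [1, 22]  -> 2 point(s)
  x = 10: RHS = 4, y in [2, 21]  -> 2 point(s)
  x = 11: RHS = 12, y in [9, 14]  -> 2 point(s)
  x = 13: RHS = 2, y in [5, 18]  -> 2 point(s)
  x = 16: RHS = 12, y in [9, 14]  -> 2 point(s)
  x = 17: RHS = 0, y in [0]  -> 1 point(s)
  x = 19: RHS = 12, y in [9, 14]  -> 2 point(s)
  x = 20: RHS = 2, y in [5, 18]  -> 2 point(s)
  x = 22: RHS = 3, y in [7, 16]  -> 2 point(s)
Affine points: 29. Add the point at infinity: total = 30.

#E(F_23) = 30


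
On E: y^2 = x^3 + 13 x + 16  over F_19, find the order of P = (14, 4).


Compute successive multiples of P until we hit O:
  1P = (14, 4)
  2P = (17, 1)
  3P = (8, 9)
  4P = (13, 11)
  5P = (3, 14)
  6P = (0, 4)
  7P = (5, 15)
  8P = (9, 11)
  ... (continuing to 26P)
  26P = O

ord(P) = 26


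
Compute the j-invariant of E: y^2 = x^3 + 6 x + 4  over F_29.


Delta = -16(4 a^3 + 27 b^2) mod 29 = 28
-1728 * (4 a)^3 = -1728 * (4*6)^3 mod 29 = 8
j = 8 * 28^(-1) mod 29 = 21

j = 21 (mod 29)


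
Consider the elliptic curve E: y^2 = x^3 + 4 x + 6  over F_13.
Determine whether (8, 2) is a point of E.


Check whether y^2 = x^3 + 4 x + 6 (mod 13) for (x, y) = (8, 2).
LHS: y^2 = 2^2 mod 13 = 4
RHS: x^3 + 4 x + 6 = 8^3 + 4*8 + 6 mod 13 = 4
LHS = RHS

Yes, on the curve


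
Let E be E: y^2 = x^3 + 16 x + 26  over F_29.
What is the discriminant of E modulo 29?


4 a^3 + 27 b^2 = 4*16^3 + 27*26^2 = 16384 + 18252 = 34636
Delta = -16 * (34636) = -554176
Delta mod 29 = 14

Delta = 14 (mod 29)


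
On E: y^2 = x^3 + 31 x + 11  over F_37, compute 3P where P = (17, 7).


k = 3 = 11_2 (binary, LSB first: 11)
Double-and-add from P = (17, 7):
  bit 0 = 1: acc = O + (17, 7) = (17, 7)
  bit 1 = 1: acc = (17, 7) + (2, 9) = (7, 4)

3P = (7, 4)


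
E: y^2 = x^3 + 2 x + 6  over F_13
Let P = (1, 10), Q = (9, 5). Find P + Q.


P != Q, so use the chord formula.
s = (y2 - y1) / (x2 - x1) = (8) / (8) mod 13 = 1
x3 = s^2 - x1 - x2 mod 13 = 1^2 - 1 - 9 = 4
y3 = s (x1 - x3) - y1 mod 13 = 1 * (1 - 4) - 10 = 0

P + Q = (4, 0)


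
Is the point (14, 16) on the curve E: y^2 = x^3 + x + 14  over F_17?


Check whether y^2 = x^3 + 1 x + 14 (mod 17) for (x, y) = (14, 16).
LHS: y^2 = 16^2 mod 17 = 1
RHS: x^3 + 1 x + 14 = 14^3 + 1*14 + 14 mod 17 = 1
LHS = RHS

Yes, on the curve


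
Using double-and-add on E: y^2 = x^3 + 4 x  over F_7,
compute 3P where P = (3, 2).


k = 3 = 11_2 (binary, LSB first: 11)
Double-and-add from P = (3, 2):
  bit 0 = 1: acc = O + (3, 2) = (3, 2)
  bit 1 = 1: acc = (3, 2) + (2, 4) = (6, 4)

3P = (6, 4)


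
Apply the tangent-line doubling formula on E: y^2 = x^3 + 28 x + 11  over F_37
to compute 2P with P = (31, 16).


Doubling: s = (3 x1^2 + a) / (2 y1)
s = (3*31^2 + 28) / (2*16) mod 37 = 32
x3 = s^2 - 2 x1 mod 37 = 32^2 - 2*31 = 0
y3 = s (x1 - x3) - y1 mod 37 = 32 * (31 - 0) - 16 = 14

2P = (0, 14)


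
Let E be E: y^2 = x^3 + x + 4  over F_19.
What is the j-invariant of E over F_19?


Delta = -16(4 a^3 + 27 b^2) mod 19 = 16
-1728 * (4 a)^3 = -1728 * (4*1)^3 mod 19 = 7
j = 7 * 16^(-1) mod 19 = 4

j = 4 (mod 19)


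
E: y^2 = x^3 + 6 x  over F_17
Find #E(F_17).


For each x in F_17, count y with y^2 = x^3 + 6 x + 0 mod 17:
  x = 0: RHS = 0, y in [0]  -> 1 point(s)
  x = 5: RHS = 2, y in [6, 11]  -> 2 point(s)
  x = 8: RHS = 16, y in [4, 13]  -> 2 point(s)
  x = 9: RHS = 1, y in [1, 16]  -> 2 point(s)
  x = 12: RHS = 15, y in [7, 10]  -> 2 point(s)
Affine points: 9. Add the point at infinity: total = 10.

#E(F_17) = 10


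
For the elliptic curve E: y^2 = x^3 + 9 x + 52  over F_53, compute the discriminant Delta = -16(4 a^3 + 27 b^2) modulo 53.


4 a^3 + 27 b^2 = 4*9^3 + 27*52^2 = 2916 + 73008 = 75924
Delta = -16 * (75924) = -1214784
Delta mod 53 = 29

Delta = 29 (mod 53)


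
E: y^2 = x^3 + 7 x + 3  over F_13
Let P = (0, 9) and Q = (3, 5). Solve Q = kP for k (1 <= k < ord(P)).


Enumerate multiples of P until we hit Q = (3, 5):
  1P = (0, 9)
  2P = (3, 5)
Match found at i = 2.

k = 2


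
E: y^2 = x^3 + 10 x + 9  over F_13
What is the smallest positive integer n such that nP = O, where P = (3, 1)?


Compute successive multiples of P until we hit O:
  1P = (3, 1)
  2P = (8, 4)
  3P = (6, 5)
  4P = (0, 3)
  5P = (9, 3)
  6P = (4, 3)
  7P = (10, 11)
  8P = (10, 2)
  ... (continuing to 15P)
  15P = O

ord(P) = 15


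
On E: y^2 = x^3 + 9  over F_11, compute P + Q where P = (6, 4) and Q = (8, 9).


P != Q, so use the chord formula.
s = (y2 - y1) / (x2 - x1) = (5) / (2) mod 11 = 8
x3 = s^2 - x1 - x2 mod 11 = 8^2 - 6 - 8 = 6
y3 = s (x1 - x3) - y1 mod 11 = 8 * (6 - 6) - 4 = 7

P + Q = (6, 7)


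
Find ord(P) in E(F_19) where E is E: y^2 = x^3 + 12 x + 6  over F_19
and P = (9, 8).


Compute successive multiples of P until we hit O:
  1P = (9, 8)
  2P = (6, 3)
  3P = (11, 14)
  4P = (8, 14)
  5P = (0, 14)
  6P = (2, 0)
  7P = (0, 5)
  8P = (8, 5)
  ... (continuing to 12P)
  12P = O

ord(P) = 12


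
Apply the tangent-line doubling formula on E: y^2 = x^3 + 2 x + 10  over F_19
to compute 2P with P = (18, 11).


Doubling: s = (3 x1^2 + a) / (2 y1)
s = (3*18^2 + 2) / (2*11) mod 19 = 8
x3 = s^2 - 2 x1 mod 19 = 8^2 - 2*18 = 9
y3 = s (x1 - x3) - y1 mod 19 = 8 * (18 - 9) - 11 = 4

2P = (9, 4)


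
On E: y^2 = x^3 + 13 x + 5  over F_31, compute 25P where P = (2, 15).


k = 25 = 11001_2 (binary, LSB first: 10011)
Double-and-add from P = (2, 15):
  bit 0 = 1: acc = O + (2, 15) = (2, 15)
  bit 1 = 0: acc unchanged = (2, 15)
  bit 2 = 0: acc unchanged = (2, 15)
  bit 3 = 1: acc = (2, 15) + (4, 20) = (8, 1)
  bit 4 = 1: acc = (8, 1) + (10, 22) = (7, 25)

25P = (7, 25)


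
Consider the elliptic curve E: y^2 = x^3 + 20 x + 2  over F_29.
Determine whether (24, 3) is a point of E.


Check whether y^2 = x^3 + 20 x + 2 (mod 29) for (x, y) = (24, 3).
LHS: y^2 = 3^2 mod 29 = 9
RHS: x^3 + 20 x + 2 = 24^3 + 20*24 + 2 mod 29 = 9
LHS = RHS

Yes, on the curve


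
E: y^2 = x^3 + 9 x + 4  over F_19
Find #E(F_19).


For each x in F_19, count y with y^2 = x^3 + 9 x + 4 mod 19:
  x = 0: RHS = 4, y in [2, 17]  -> 2 point(s)
  x = 2: RHS = 11, y in [7, 12]  -> 2 point(s)
  x = 3: RHS = 1, y in [1, 18]  -> 2 point(s)
  x = 4: RHS = 9, y in [3, 16]  -> 2 point(s)
  x = 7: RHS = 11, y in [7, 12]  -> 2 point(s)
  x = 9: RHS = 16, y in [4, 15]  -> 2 point(s)
  x = 10: RHS = 11, y in [7, 12]  -> 2 point(s)
  x = 11: RHS = 9, y in [3, 16]  -> 2 point(s)
  x = 12: RHS = 16, y in [4, 15]  -> 2 point(s)
  x = 13: RHS = 0, y in [0]  -> 1 point(s)
  x = 14: RHS = 5, y in [9, 10]  -> 2 point(s)
  x = 16: RHS = 7, y in [8, 11]  -> 2 point(s)
  x = 17: RHS = 16, y in [4, 15]  -> 2 point(s)
Affine points: 25. Add the point at infinity: total = 26.

#E(F_19) = 26


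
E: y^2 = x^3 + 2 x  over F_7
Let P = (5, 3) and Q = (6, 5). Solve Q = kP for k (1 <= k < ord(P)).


Enumerate multiples of P until we hit Q = (6, 5):
  1P = (5, 3)
  2P = (4, 4)
  3P = (6, 5)
Match found at i = 3.

k = 3


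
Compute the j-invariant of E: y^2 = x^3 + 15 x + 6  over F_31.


Delta = -16(4 a^3 + 27 b^2) mod 31 = 18
-1728 * (4 a)^3 = -1728 * (4*15)^3 mod 31 = 29
j = 29 * 18^(-1) mod 31 = 24

j = 24 (mod 31)


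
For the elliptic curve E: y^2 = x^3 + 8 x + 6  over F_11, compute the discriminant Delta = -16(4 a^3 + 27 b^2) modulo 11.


4 a^3 + 27 b^2 = 4*8^3 + 27*6^2 = 2048 + 972 = 3020
Delta = -16 * (3020) = -48320
Delta mod 11 = 3

Delta = 3 (mod 11)


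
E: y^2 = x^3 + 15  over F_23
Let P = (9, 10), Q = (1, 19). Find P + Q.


P != Q, so use the chord formula.
s = (y2 - y1) / (x2 - x1) = (9) / (15) mod 23 = 19
x3 = s^2 - x1 - x2 mod 23 = 19^2 - 9 - 1 = 6
y3 = s (x1 - x3) - y1 mod 23 = 19 * (9 - 6) - 10 = 1

P + Q = (6, 1)


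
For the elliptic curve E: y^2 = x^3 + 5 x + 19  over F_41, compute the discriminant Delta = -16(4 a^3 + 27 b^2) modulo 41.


4 a^3 + 27 b^2 = 4*5^3 + 27*19^2 = 500 + 9747 = 10247
Delta = -16 * (10247) = -163952
Delta mod 41 = 7

Delta = 7 (mod 41)


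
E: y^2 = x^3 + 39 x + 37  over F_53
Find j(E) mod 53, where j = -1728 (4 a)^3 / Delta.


Delta = -16(4 a^3 + 27 b^2) mod 53 = 46
-1728 * (4 a)^3 = -1728 * (4*39)^3 mod 53 = 16
j = 16 * 46^(-1) mod 53 = 28

j = 28 (mod 53)


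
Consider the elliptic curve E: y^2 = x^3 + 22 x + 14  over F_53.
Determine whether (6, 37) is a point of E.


Check whether y^2 = x^3 + 22 x + 14 (mod 53) for (x, y) = (6, 37).
LHS: y^2 = 37^2 mod 53 = 44
RHS: x^3 + 22 x + 14 = 6^3 + 22*6 + 14 mod 53 = 44
LHS = RHS

Yes, on the curve


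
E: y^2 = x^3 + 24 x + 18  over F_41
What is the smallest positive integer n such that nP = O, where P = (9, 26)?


Compute successive multiples of P until we hit O:
  1P = (9, 26)
  2P = (28, 16)
  3P = (12, 36)
  4P = (22, 40)
  5P = (0, 31)
  6P = (7, 23)
  7P = (17, 3)
  8P = (38, 1)
  ... (continuing to 37P)
  37P = O

ord(P) = 37


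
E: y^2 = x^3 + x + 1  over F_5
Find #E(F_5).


For each x in F_5, count y with y^2 = x^3 + 1 x + 1 mod 5:
  x = 0: RHS = 1, y in [1, 4]  -> 2 point(s)
  x = 2: RHS = 1, y in [1, 4]  -> 2 point(s)
  x = 3: RHS = 1, y in [1, 4]  -> 2 point(s)
  x = 4: RHS = 4, y in [2, 3]  -> 2 point(s)
Affine points: 8. Add the point at infinity: total = 9.

#E(F_5) = 9


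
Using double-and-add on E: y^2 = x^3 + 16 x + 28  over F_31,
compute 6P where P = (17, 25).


k = 6 = 110_2 (binary, LSB first: 011)
Double-and-add from P = (17, 25):
  bit 0 = 0: acc unchanged = O
  bit 1 = 1: acc = O + (16, 28) = (16, 28)
  bit 2 = 1: acc = (16, 28) + (9, 8) = (11, 4)

6P = (11, 4)


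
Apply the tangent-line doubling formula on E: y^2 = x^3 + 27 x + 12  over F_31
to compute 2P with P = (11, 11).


Doubling: s = (3 x1^2 + a) / (2 y1)
s = (3*11^2 + 27) / (2*11) mod 31 = 29
x3 = s^2 - 2 x1 mod 31 = 29^2 - 2*11 = 13
y3 = s (x1 - x3) - y1 mod 31 = 29 * (11 - 13) - 11 = 24

2P = (13, 24)


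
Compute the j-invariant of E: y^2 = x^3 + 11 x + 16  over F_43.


Delta = -16(4 a^3 + 27 b^2) mod 43 = 3
-1728 * (4 a)^3 = -1728 * (4*11)^3 mod 43 = 35
j = 35 * 3^(-1) mod 43 = 26

j = 26 (mod 43)


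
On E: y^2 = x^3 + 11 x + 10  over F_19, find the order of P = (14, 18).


Compute successive multiples of P until we hit O:
  1P = (14, 18)
  2P = (16, 11)
  3P = (6, 11)
  4P = (6, 8)
  5P = (16, 8)
  6P = (14, 1)
  7P = O

ord(P) = 7


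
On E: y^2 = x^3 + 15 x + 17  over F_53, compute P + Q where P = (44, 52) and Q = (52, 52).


P != Q, so use the chord formula.
s = (y2 - y1) / (x2 - x1) = (0) / (8) mod 53 = 0
x3 = s^2 - x1 - x2 mod 53 = 0^2 - 44 - 52 = 10
y3 = s (x1 - x3) - y1 mod 53 = 0 * (44 - 10) - 52 = 1

P + Q = (10, 1)


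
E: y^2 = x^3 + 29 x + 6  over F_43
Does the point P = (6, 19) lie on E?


Check whether y^2 = x^3 + 29 x + 6 (mod 43) for (x, y) = (6, 19).
LHS: y^2 = 19^2 mod 43 = 17
RHS: x^3 + 29 x + 6 = 6^3 + 29*6 + 6 mod 43 = 9
LHS != RHS

No, not on the curve


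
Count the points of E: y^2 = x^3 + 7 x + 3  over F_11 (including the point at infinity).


For each x in F_11, count y with y^2 = x^3 + 7 x + 3 mod 11:
  x = 0: RHS = 3, y in [5, 6]  -> 2 point(s)
  x = 1: RHS = 0, y in [0]  -> 1 point(s)
  x = 2: RHS = 3, y in [5, 6]  -> 2 point(s)
  x = 5: RHS = 9, y in [3, 8]  -> 2 point(s)
  x = 9: RHS = 3, y in [5, 6]  -> 2 point(s)
Affine points: 9. Add the point at infinity: total = 10.

#E(F_11) = 10


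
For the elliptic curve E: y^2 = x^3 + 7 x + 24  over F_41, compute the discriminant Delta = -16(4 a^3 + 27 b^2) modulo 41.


4 a^3 + 27 b^2 = 4*7^3 + 27*24^2 = 1372 + 15552 = 16924
Delta = -16 * (16924) = -270784
Delta mod 41 = 21

Delta = 21 (mod 41)


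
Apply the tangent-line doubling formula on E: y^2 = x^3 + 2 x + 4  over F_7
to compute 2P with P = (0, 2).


Doubling: s = (3 x1^2 + a) / (2 y1)
s = (3*0^2 + 2) / (2*2) mod 7 = 4
x3 = s^2 - 2 x1 mod 7 = 4^2 - 2*0 = 2
y3 = s (x1 - x3) - y1 mod 7 = 4 * (0 - 2) - 2 = 4

2P = (2, 4)


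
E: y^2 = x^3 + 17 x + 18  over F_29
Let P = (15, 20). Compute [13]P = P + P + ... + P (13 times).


k = 13 = 1101_2 (binary, LSB first: 1011)
Double-and-add from P = (15, 20):
  bit 0 = 1: acc = O + (15, 20) = (15, 20)
  bit 1 = 0: acc unchanged = (15, 20)
  bit 2 = 1: acc = (15, 20) + (4, 11) = (3, 3)
  bit 3 = 1: acc = (3, 3) + (22, 7) = (3, 26)

13P = (3, 26)


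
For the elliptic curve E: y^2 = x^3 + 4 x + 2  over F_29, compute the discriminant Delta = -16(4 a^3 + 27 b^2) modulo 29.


4 a^3 + 27 b^2 = 4*4^3 + 27*2^2 = 256 + 108 = 364
Delta = -16 * (364) = -5824
Delta mod 29 = 5

Delta = 5 (mod 29)


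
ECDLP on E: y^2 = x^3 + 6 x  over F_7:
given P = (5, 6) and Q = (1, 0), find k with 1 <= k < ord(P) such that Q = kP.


Enumerate multiples of P until we hit Q = (1, 0):
  1P = (5, 6)
  2P = (1, 0)
Match found at i = 2.

k = 2


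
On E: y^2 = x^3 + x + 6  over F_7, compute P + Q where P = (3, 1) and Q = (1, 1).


P != Q, so use the chord formula.
s = (y2 - y1) / (x2 - x1) = (0) / (5) mod 7 = 0
x3 = s^2 - x1 - x2 mod 7 = 0^2 - 3 - 1 = 3
y3 = s (x1 - x3) - y1 mod 7 = 0 * (3 - 3) - 1 = 6

P + Q = (3, 6)


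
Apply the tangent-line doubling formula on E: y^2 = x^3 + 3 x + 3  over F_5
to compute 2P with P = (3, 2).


Doubling: s = (3 x1^2 + a) / (2 y1)
s = (3*3^2 + 3) / (2*2) mod 5 = 0
x3 = s^2 - 2 x1 mod 5 = 0^2 - 2*3 = 4
y3 = s (x1 - x3) - y1 mod 5 = 0 * (3 - 4) - 2 = 3

2P = (4, 3)


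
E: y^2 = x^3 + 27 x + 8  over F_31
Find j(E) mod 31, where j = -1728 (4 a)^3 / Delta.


Delta = -16(4 a^3 + 27 b^2) mod 31 = 8
-1728 * (4 a)^3 = -1728 * (4*27)^3 mod 31 = 30
j = 30 * 8^(-1) mod 31 = 27

j = 27 (mod 31)


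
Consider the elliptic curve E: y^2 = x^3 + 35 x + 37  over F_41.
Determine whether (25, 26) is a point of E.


Check whether y^2 = x^3 + 35 x + 37 (mod 41) for (x, y) = (25, 26).
LHS: y^2 = 26^2 mod 41 = 20
RHS: x^3 + 35 x + 37 = 25^3 + 35*25 + 37 mod 41 = 14
LHS != RHS

No, not on the curve


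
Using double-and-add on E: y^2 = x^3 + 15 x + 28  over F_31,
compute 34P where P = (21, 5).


k = 34 = 100010_2 (binary, LSB first: 010001)
Double-and-add from P = (21, 5):
  bit 0 = 0: acc unchanged = O
  bit 1 = 1: acc = O + (28, 7) = (28, 7)
  bit 2 = 0: acc unchanged = (28, 7)
  bit 3 = 0: acc unchanged = (28, 7)
  bit 4 = 0: acc unchanged = (28, 7)
  bit 5 = 1: acc = (28, 7) + (17, 9) = (26, 18)

34P = (26, 18)


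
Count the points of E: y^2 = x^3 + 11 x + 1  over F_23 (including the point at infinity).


For each x in F_23, count y with y^2 = x^3 + 11 x + 1 mod 23:
  x = 0: RHS = 1, y in [1, 22]  -> 2 point(s)
  x = 1: RHS = 13, y in [6, 17]  -> 2 point(s)
  x = 2: RHS = 8, y in [10, 13]  -> 2 point(s)
  x = 8: RHS = 3, y in [7, 16]  -> 2 point(s)
  x = 9: RHS = 1, y in [1, 22]  -> 2 point(s)
  x = 11: RHS = 4, y in [2, 21]  -> 2 point(s)
  x = 13: RHS = 18, y in [8, 15]  -> 2 point(s)
  x = 14: RHS = 1, y in [1, 22]  -> 2 point(s)
  x = 16: RHS = 18, y in [8, 15]  -> 2 point(s)
  x = 17: RHS = 18, y in [8, 15]  -> 2 point(s)
  x = 19: RHS = 8, y in [10, 13]  -> 2 point(s)
  x = 22: RHS = 12, y in [9, 14]  -> 2 point(s)
Affine points: 24. Add the point at infinity: total = 25.

#E(F_23) = 25


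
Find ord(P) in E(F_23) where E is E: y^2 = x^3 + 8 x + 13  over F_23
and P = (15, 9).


Compute successive multiples of P until we hit O:
  1P = (15, 9)
  2P = (6, 22)
  3P = (18, 3)
  4P = (17, 18)
  5P = (17, 5)
  6P = (18, 20)
  7P = (6, 1)
  8P = (15, 14)
  ... (continuing to 9P)
  9P = O

ord(P) = 9


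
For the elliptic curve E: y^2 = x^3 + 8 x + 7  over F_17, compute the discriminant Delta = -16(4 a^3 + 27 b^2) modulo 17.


4 a^3 + 27 b^2 = 4*8^3 + 27*7^2 = 2048 + 1323 = 3371
Delta = -16 * (3371) = -53936
Delta mod 17 = 5

Delta = 5 (mod 17)


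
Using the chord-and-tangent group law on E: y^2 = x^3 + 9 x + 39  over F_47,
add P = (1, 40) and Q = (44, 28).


P != Q, so use the chord formula.
s = (y2 - y1) / (x2 - x1) = (35) / (43) mod 47 = 3
x3 = s^2 - x1 - x2 mod 47 = 3^2 - 1 - 44 = 11
y3 = s (x1 - x3) - y1 mod 47 = 3 * (1 - 11) - 40 = 24

P + Q = (11, 24)


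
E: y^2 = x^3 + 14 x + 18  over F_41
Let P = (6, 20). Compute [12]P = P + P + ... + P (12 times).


k = 12 = 1100_2 (binary, LSB first: 0011)
Double-and-add from P = (6, 20):
  bit 0 = 0: acc unchanged = O
  bit 1 = 0: acc unchanged = O
  bit 2 = 1: acc = O + (1, 19) = (1, 19)
  bit 3 = 1: acc = (1, 19) + (21, 26) = (10, 25)

12P = (10, 25)


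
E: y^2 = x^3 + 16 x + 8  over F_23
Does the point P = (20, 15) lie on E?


Check whether y^2 = x^3 + 16 x + 8 (mod 23) for (x, y) = (20, 15).
LHS: y^2 = 15^2 mod 23 = 18
RHS: x^3 + 16 x + 8 = 20^3 + 16*20 + 8 mod 23 = 2
LHS != RHS

No, not on the curve


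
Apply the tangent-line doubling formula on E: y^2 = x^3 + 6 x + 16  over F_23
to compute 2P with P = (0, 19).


Doubling: s = (3 x1^2 + a) / (2 y1)
s = (3*0^2 + 6) / (2*19) mod 23 = 5
x3 = s^2 - 2 x1 mod 23 = 5^2 - 2*0 = 2
y3 = s (x1 - x3) - y1 mod 23 = 5 * (0 - 2) - 19 = 17

2P = (2, 17)


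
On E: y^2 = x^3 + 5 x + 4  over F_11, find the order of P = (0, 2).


Compute successive multiples of P until we hit O:
  1P = (0, 2)
  2P = (5, 0)
  3P = (0, 9)
  4P = O

ord(P) = 4


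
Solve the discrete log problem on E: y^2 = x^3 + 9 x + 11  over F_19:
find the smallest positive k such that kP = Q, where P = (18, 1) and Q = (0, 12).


Enumerate multiples of P until we hit Q = (0, 12):
  1P = (18, 1)
  2P = (0, 12)
Match found at i = 2.

k = 2


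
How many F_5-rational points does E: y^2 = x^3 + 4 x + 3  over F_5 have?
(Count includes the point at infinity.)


For each x in F_5, count y with y^2 = x^3 + 4 x + 3 mod 5:
  x = 2: RHS = 4, y in [2, 3]  -> 2 point(s)
Affine points: 2. Add the point at infinity: total = 3.

#E(F_5) = 3


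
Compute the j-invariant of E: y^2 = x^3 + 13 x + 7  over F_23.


Delta = -16(4 a^3 + 27 b^2) mod 23 = 6
-1728 * (4 a)^3 = -1728 * (4*13)^3 mod 23 = 19
j = 19 * 6^(-1) mod 23 = 7

j = 7 (mod 23)


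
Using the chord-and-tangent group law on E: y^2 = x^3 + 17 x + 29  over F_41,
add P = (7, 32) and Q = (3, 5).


P != Q, so use the chord formula.
s = (y2 - y1) / (x2 - x1) = (14) / (37) mod 41 = 17
x3 = s^2 - x1 - x2 mod 41 = 17^2 - 7 - 3 = 33
y3 = s (x1 - x3) - y1 mod 41 = 17 * (7 - 33) - 32 = 18

P + Q = (33, 18)


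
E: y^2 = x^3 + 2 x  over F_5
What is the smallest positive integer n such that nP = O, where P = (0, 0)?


Compute successive multiples of P until we hit O:
  1P = (0, 0)
  2P = O

ord(P) = 2


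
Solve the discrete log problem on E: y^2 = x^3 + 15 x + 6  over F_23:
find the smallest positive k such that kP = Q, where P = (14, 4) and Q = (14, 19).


Enumerate multiples of P until we hit Q = (14, 19):
  1P = (14, 4)
  2P = (13, 11)
  3P = (22, 6)
  4P = (0, 11)
  5P = (15, 8)
  6P = (10, 12)
  7P = (3, 20)
  8P = (18, 6)
  9P = (20, 16)
  10P = (16, 15)
  11P = (6, 17)
  12P = (6, 6)
  13P = (16, 8)
  14P = (20, 7)
  15P = (18, 17)
  16P = (3, 3)
  17P = (10, 11)
  18P = (15, 15)
  19P = (0, 12)
  20P = (22, 17)
  21P = (13, 12)
  22P = (14, 19)
Match found at i = 22.

k = 22


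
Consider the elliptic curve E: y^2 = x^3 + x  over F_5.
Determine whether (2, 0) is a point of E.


Check whether y^2 = x^3 + 1 x + 0 (mod 5) for (x, y) = (2, 0).
LHS: y^2 = 0^2 mod 5 = 0
RHS: x^3 + 1 x + 0 = 2^3 + 1*2 + 0 mod 5 = 0
LHS = RHS

Yes, on the curve


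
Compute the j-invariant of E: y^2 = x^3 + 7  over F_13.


Delta = -16(4 a^3 + 27 b^2) mod 13 = 9
-1728 * (4 a)^3 = -1728 * (4*0)^3 mod 13 = 0
j = 0 * 9^(-1) mod 13 = 0

j = 0 (mod 13)


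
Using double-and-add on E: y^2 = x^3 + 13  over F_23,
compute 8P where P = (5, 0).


k = 8 = 1000_2 (binary, LSB first: 0001)
Double-and-add from P = (5, 0):
  bit 0 = 0: acc unchanged = O
  bit 1 = 0: acc unchanged = O
  bit 2 = 0: acc unchanged = O
  bit 3 = 1: acc = O + O = O

8P = O


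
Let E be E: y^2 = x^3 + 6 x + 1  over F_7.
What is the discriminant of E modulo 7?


4 a^3 + 27 b^2 = 4*6^3 + 27*1^2 = 864 + 27 = 891
Delta = -16 * (891) = -14256
Delta mod 7 = 3

Delta = 3 (mod 7)


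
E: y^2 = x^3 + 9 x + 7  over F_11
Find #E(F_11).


For each x in F_11, count y with y^2 = x^3 + 9 x + 7 mod 11:
  x = 2: RHS = 0, y in [0]  -> 1 point(s)
  x = 5: RHS = 1, y in [1, 10]  -> 2 point(s)
  x = 9: RHS = 3, y in [5, 6]  -> 2 point(s)
Affine points: 5. Add the point at infinity: total = 6.

#E(F_11) = 6


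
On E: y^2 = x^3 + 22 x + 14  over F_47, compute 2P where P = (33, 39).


Doubling: s = (3 x1^2 + a) / (2 y1)
s = (3*33^2 + 22) / (2*39) mod 47 = 3
x3 = s^2 - 2 x1 mod 47 = 3^2 - 2*33 = 37
y3 = s (x1 - x3) - y1 mod 47 = 3 * (33 - 37) - 39 = 43

2P = (37, 43)


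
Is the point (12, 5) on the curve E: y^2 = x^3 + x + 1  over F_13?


Check whether y^2 = x^3 + 1 x + 1 (mod 13) for (x, y) = (12, 5).
LHS: y^2 = 5^2 mod 13 = 12
RHS: x^3 + 1 x + 1 = 12^3 + 1*12 + 1 mod 13 = 12
LHS = RHS

Yes, on the curve


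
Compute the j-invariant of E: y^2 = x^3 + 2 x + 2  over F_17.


Delta = -16(4 a^3 + 27 b^2) mod 17 = 4
-1728 * (4 a)^3 = -1728 * (4*2)^3 mod 17 = 12
j = 12 * 4^(-1) mod 17 = 3

j = 3 (mod 17)


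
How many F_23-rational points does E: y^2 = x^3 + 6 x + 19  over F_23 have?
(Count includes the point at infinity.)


For each x in F_23, count y with y^2 = x^3 + 6 x + 19 mod 23:
  x = 1: RHS = 3, y in [7, 16]  -> 2 point(s)
  x = 2: RHS = 16, y in [4, 19]  -> 2 point(s)
  x = 3: RHS = 18, y in [8, 15]  -> 2 point(s)
  x = 5: RHS = 13, y in [6, 17]  -> 2 point(s)
  x = 6: RHS = 18, y in [8, 15]  -> 2 point(s)
  x = 7: RHS = 13, y in [6, 17]  -> 2 point(s)
  x = 8: RHS = 4, y in [2, 21]  -> 2 point(s)
  x = 11: RHS = 13, y in [6, 17]  -> 2 point(s)
  x = 12: RHS = 2, y in [5, 18]  -> 2 point(s)
  x = 14: RHS = 18, y in [8, 15]  -> 2 point(s)
  x = 16: RHS = 2, y in [5, 18]  -> 2 point(s)
  x = 18: RHS = 2, y in [5, 18]  -> 2 point(s)
  x = 19: RHS = 0, y in [0]  -> 1 point(s)
  x = 22: RHS = 12, y in [9, 14]  -> 2 point(s)
Affine points: 27. Add the point at infinity: total = 28.

#E(F_23) = 28


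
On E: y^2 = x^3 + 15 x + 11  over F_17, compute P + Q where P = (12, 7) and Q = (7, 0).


P != Q, so use the chord formula.
s = (y2 - y1) / (x2 - x1) = (10) / (12) mod 17 = 15
x3 = s^2 - x1 - x2 mod 17 = 15^2 - 12 - 7 = 2
y3 = s (x1 - x3) - y1 mod 17 = 15 * (12 - 2) - 7 = 7

P + Q = (2, 7)


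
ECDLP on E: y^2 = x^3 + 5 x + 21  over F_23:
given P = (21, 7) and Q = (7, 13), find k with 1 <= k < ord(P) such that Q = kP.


Enumerate multiples of P until we hit Q = (7, 13):
  1P = (21, 7)
  2P = (7, 10)
  3P = (13, 11)
  4P = (18, 3)
  5P = (19, 11)
  6P = (10, 17)
  7P = (1, 2)
  8P = (14, 12)
  9P = (4, 17)
  10P = (11, 2)
  11P = (20, 5)
  12P = (9, 17)
  13P = (2, 4)
  14P = (2, 19)
  15P = (9, 6)
  16P = (20, 18)
  17P = (11, 21)
  18P = (4, 6)
  19P = (14, 11)
  20P = (1, 21)
  21P = (10, 6)
  22P = (19, 12)
  23P = (18, 20)
  24P = (13, 12)
  25P = (7, 13)
Match found at i = 25.

k = 25


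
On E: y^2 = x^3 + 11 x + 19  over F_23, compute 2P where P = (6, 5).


Doubling: s = (3 x1^2 + a) / (2 y1)
s = (3*6^2 + 11) / (2*5) mod 23 = 5
x3 = s^2 - 2 x1 mod 23 = 5^2 - 2*6 = 13
y3 = s (x1 - x3) - y1 mod 23 = 5 * (6 - 13) - 5 = 6

2P = (13, 6)


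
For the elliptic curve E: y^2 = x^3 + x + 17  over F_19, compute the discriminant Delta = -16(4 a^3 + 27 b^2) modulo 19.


4 a^3 + 27 b^2 = 4*1^3 + 27*17^2 = 4 + 7803 = 7807
Delta = -16 * (7807) = -124912
Delta mod 19 = 13

Delta = 13 (mod 19)


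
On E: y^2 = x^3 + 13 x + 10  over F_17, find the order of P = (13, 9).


Compute successive multiples of P until we hit O:
  1P = (13, 9)
  2P = (6, 10)
  3P = (6, 7)
  4P = (13, 8)
  5P = O

ord(P) = 5


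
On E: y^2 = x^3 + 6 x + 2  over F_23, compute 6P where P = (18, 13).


k = 6 = 110_2 (binary, LSB first: 011)
Double-and-add from P = (18, 13):
  bit 0 = 0: acc unchanged = O
  bit 1 = 1: acc = O + (3, 1) = (3, 1)
  bit 2 = 1: acc = (3, 1) + (19, 11) = (19, 12)

6P = (19, 12)


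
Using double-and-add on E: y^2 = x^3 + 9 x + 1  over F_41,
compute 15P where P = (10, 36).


k = 15 = 1111_2 (binary, LSB first: 1111)
Double-and-add from P = (10, 36):
  bit 0 = 1: acc = O + (10, 36) = (10, 36)
  bit 1 = 1: acc = (10, 36) + (16, 10) = (11, 23)
  bit 2 = 1: acc = (11, 23) + (25, 36) = (9, 14)
  bit 3 = 1: acc = (9, 14) + (14, 40) = (27, 40)

15P = (27, 40)


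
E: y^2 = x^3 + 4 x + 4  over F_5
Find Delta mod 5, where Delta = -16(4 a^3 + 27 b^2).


4 a^3 + 27 b^2 = 4*4^3 + 27*4^2 = 256 + 432 = 688
Delta = -16 * (688) = -11008
Delta mod 5 = 2

Delta = 2 (mod 5)


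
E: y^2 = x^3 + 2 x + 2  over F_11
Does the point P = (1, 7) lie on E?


Check whether y^2 = x^3 + 2 x + 2 (mod 11) for (x, y) = (1, 7).
LHS: y^2 = 7^2 mod 11 = 5
RHS: x^3 + 2 x + 2 = 1^3 + 2*1 + 2 mod 11 = 5
LHS = RHS

Yes, on the curve


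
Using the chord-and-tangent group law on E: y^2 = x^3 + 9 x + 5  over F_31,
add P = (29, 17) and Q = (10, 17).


P != Q, so use the chord formula.
s = (y2 - y1) / (x2 - x1) = (0) / (12) mod 31 = 0
x3 = s^2 - x1 - x2 mod 31 = 0^2 - 29 - 10 = 23
y3 = s (x1 - x3) - y1 mod 31 = 0 * (29 - 23) - 17 = 14

P + Q = (23, 14)


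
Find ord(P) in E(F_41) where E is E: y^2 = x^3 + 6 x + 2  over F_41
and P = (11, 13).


Compute successive multiples of P until we hit O:
  1P = (11, 13)
  2P = (19, 28)
  3P = (19, 13)
  4P = (11, 28)
  5P = O

ord(P) = 5


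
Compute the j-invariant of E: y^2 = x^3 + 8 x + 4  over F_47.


Delta = -16(4 a^3 + 27 b^2) mod 47 = 35
-1728 * (4 a)^3 = -1728 * (4*8)^3 mod 47 = 5
j = 5 * 35^(-1) mod 47 = 27

j = 27 (mod 47)


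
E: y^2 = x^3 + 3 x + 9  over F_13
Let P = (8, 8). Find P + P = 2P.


Doubling: s = (3 x1^2 + a) / (2 y1)
s = (3*8^2 + 3) / (2*8) mod 13 = 0
x3 = s^2 - 2 x1 mod 13 = 0^2 - 2*8 = 10
y3 = s (x1 - x3) - y1 mod 13 = 0 * (8 - 10) - 8 = 5

2P = (10, 5)


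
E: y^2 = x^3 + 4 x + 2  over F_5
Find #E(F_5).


For each x in F_5, count y with y^2 = x^3 + 4 x + 2 mod 5:
  x = 3: RHS = 1, y in [1, 4]  -> 2 point(s)
Affine points: 2. Add the point at infinity: total = 3.

#E(F_5) = 3


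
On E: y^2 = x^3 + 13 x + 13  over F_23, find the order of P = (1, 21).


Compute successive multiples of P until we hit O:
  1P = (1, 21)
  2P = (14, 8)
  3P = (9, 10)
  4P = (21, 18)
  5P = (2, 1)
  6P = (6, 10)
  7P = (19, 14)
  8P = (16, 4)
  ... (continuing to 29P)
  29P = O

ord(P) = 29


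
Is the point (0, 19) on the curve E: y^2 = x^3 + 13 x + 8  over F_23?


Check whether y^2 = x^3 + 13 x + 8 (mod 23) for (x, y) = (0, 19).
LHS: y^2 = 19^2 mod 23 = 16
RHS: x^3 + 13 x + 8 = 0^3 + 13*0 + 8 mod 23 = 8
LHS != RHS

No, not on the curve


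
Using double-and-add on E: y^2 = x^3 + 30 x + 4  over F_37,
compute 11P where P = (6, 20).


k = 11 = 1011_2 (binary, LSB first: 1101)
Double-and-add from P = (6, 20):
  bit 0 = 1: acc = O + (6, 20) = (6, 20)
  bit 1 = 1: acc = (6, 20) + (32, 5) = (3, 11)
  bit 2 = 0: acc unchanged = (3, 11)
  bit 3 = 1: acc = (3, 11) + (10, 3) = (17, 5)

11P = (17, 5)


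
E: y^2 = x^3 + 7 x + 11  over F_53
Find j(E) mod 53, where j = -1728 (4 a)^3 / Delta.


Delta = -16(4 a^3 + 27 b^2) mod 53 = 29
-1728 * (4 a)^3 = -1728 * (4*7)^3 mod 53 = 51
j = 51 * 29^(-1) mod 53 = 31

j = 31 (mod 53)


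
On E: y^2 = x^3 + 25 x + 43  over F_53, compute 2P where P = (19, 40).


Doubling: s = (3 x1^2 + a) / (2 y1)
s = (3*19^2 + 25) / (2*40) mod 53 = 43
x3 = s^2 - 2 x1 mod 53 = 43^2 - 2*19 = 9
y3 = s (x1 - x3) - y1 mod 53 = 43 * (19 - 9) - 40 = 19

2P = (9, 19)


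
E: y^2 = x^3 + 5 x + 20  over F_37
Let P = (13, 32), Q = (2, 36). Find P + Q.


P != Q, so use the chord formula.
s = (y2 - y1) / (x2 - x1) = (4) / (26) mod 37 = 3
x3 = s^2 - x1 - x2 mod 37 = 3^2 - 13 - 2 = 31
y3 = s (x1 - x3) - y1 mod 37 = 3 * (13 - 31) - 32 = 25

P + Q = (31, 25)


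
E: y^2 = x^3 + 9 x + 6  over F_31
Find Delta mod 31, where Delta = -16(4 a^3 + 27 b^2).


4 a^3 + 27 b^2 = 4*9^3 + 27*6^2 = 2916 + 972 = 3888
Delta = -16 * (3888) = -62208
Delta mod 31 = 9

Delta = 9 (mod 31)


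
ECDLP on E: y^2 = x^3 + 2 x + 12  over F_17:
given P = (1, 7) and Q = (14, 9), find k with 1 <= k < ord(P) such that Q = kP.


Enumerate multiples of P until we hit Q = (14, 9):
  1P = (1, 7)
  2P = (14, 9)
Match found at i = 2.

k = 2


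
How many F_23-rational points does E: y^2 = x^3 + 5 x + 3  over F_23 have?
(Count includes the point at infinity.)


For each x in F_23, count y with y^2 = x^3 + 5 x + 3 mod 23:
  x = 0: RHS = 3, y in [7, 16]  -> 2 point(s)
  x = 1: RHS = 9, y in [3, 20]  -> 2 point(s)
  x = 4: RHS = 18, y in [8, 15]  -> 2 point(s)
  x = 7: RHS = 13, y in [6, 17]  -> 2 point(s)
  x = 8: RHS = 3, y in [7, 16]  -> 2 point(s)
  x = 9: RHS = 18, y in [8, 15]  -> 2 point(s)
  x = 10: RHS = 18, y in [8, 15]  -> 2 point(s)
  x = 11: RHS = 9, y in [3, 20]  -> 2 point(s)
  x = 15: RHS = 3, y in [7, 16]  -> 2 point(s)
  x = 16: RHS = 16, y in [4, 19]  -> 2 point(s)
  x = 21: RHS = 8, y in [10, 13]  -> 2 point(s)
Affine points: 22. Add the point at infinity: total = 23.

#E(F_23) = 23


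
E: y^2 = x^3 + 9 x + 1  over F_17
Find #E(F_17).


For each x in F_17, count y with y^2 = x^3 + 9 x + 1 mod 17:
  x = 0: RHS = 1, y in [1, 16]  -> 2 point(s)
  x = 3: RHS = 4, y in [2, 15]  -> 2 point(s)
  x = 4: RHS = 16, y in [4, 13]  -> 2 point(s)
  x = 5: RHS = 1, y in [1, 16]  -> 2 point(s)
  x = 6: RHS = 16, y in [4, 13]  -> 2 point(s)
  x = 7: RHS = 16, y in [4, 13]  -> 2 point(s)
  x = 12: RHS = 1, y in [1, 16]  -> 2 point(s)
  x = 14: RHS = 15, y in [7, 10]  -> 2 point(s)
  x = 15: RHS = 9, y in [3, 14]  -> 2 point(s)
  x = 16: RHS = 8, y in [5, 12]  -> 2 point(s)
Affine points: 20. Add the point at infinity: total = 21.

#E(F_17) = 21


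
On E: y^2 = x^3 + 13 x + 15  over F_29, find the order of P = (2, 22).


Compute successive multiples of P until we hit O:
  1P = (2, 22)
  2P = (2, 7)
  3P = O

ord(P) = 3


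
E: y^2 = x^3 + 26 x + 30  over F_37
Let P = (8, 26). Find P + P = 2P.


Doubling: s = (3 x1^2 + a) / (2 y1)
s = (3*8^2 + 26) / (2*26) mod 37 = 17
x3 = s^2 - 2 x1 mod 37 = 17^2 - 2*8 = 14
y3 = s (x1 - x3) - y1 mod 37 = 17 * (8 - 14) - 26 = 20

2P = (14, 20)


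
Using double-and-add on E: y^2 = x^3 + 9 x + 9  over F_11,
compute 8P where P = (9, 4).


k = 8 = 1000_2 (binary, LSB first: 0001)
Double-and-add from P = (9, 4):
  bit 0 = 0: acc unchanged = O
  bit 1 = 0: acc unchanged = O
  bit 2 = 0: acc unchanged = O
  bit 3 = 1: acc = O + (9, 7) = (9, 7)

8P = (9, 7)


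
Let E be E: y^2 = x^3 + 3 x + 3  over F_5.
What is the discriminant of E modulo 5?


4 a^3 + 27 b^2 = 4*3^3 + 27*3^2 = 108 + 243 = 351
Delta = -16 * (351) = -5616
Delta mod 5 = 4

Delta = 4 (mod 5)


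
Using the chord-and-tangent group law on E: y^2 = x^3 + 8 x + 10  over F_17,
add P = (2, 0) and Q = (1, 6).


P != Q, so use the chord formula.
s = (y2 - y1) / (x2 - x1) = (6) / (16) mod 17 = 11
x3 = s^2 - x1 - x2 mod 17 = 11^2 - 2 - 1 = 16
y3 = s (x1 - x3) - y1 mod 17 = 11 * (2 - 16) - 0 = 16

P + Q = (16, 16)


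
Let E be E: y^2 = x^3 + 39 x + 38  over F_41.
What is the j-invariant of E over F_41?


Delta = -16(4 a^3 + 27 b^2) mod 41 = 27
-1728 * (4 a)^3 = -1728 * (4*39)^3 mod 41 = 38
j = 38 * 27^(-1) mod 41 = 9

j = 9 (mod 41)


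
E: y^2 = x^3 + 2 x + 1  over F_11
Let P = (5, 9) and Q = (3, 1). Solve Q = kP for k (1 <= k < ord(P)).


Enumerate multiples of P until we hit Q = (3, 1):
  1P = (5, 9)
  2P = (1, 2)
  3P = (6, 3)
  4P = (3, 1)
Match found at i = 4.

k = 4


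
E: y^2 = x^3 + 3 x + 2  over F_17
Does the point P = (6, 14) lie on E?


Check whether y^2 = x^3 + 3 x + 2 (mod 17) for (x, y) = (6, 14).
LHS: y^2 = 14^2 mod 17 = 9
RHS: x^3 + 3 x + 2 = 6^3 + 3*6 + 2 mod 17 = 15
LHS != RHS

No, not on the curve


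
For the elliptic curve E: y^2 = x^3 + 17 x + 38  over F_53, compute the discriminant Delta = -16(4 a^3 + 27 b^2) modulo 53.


4 a^3 + 27 b^2 = 4*17^3 + 27*38^2 = 19652 + 38988 = 58640
Delta = -16 * (58640) = -938240
Delta mod 53 = 19

Delta = 19 (mod 53)


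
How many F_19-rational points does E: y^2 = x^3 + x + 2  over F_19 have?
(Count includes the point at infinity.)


For each x in F_19, count y with y^2 = x^3 + 1 x + 2 mod 19:
  x = 1: RHS = 4, y in [2, 17]  -> 2 point(s)
  x = 8: RHS = 9, y in [3, 16]  -> 2 point(s)
  x = 10: RHS = 5, y in [9, 10]  -> 2 point(s)
  x = 14: RHS = 5, y in [9, 10]  -> 2 point(s)
  x = 17: RHS = 11, y in [7, 12]  -> 2 point(s)
  x = 18: RHS = 0, y in [0]  -> 1 point(s)
Affine points: 11. Add the point at infinity: total = 12.

#E(F_19) = 12


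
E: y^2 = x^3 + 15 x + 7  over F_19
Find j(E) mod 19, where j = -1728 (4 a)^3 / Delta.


Delta = -16(4 a^3 + 27 b^2) mod 19 = 9
-1728 * (4 a)^3 = -1728 * (4*15)^3 mod 19 = 8
j = 8 * 9^(-1) mod 19 = 3

j = 3 (mod 19)


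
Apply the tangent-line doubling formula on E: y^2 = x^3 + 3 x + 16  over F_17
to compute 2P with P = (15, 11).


Doubling: s = (3 x1^2 + a) / (2 y1)
s = (3*15^2 + 3) / (2*11) mod 17 = 3
x3 = s^2 - 2 x1 mod 17 = 3^2 - 2*15 = 13
y3 = s (x1 - x3) - y1 mod 17 = 3 * (15 - 13) - 11 = 12

2P = (13, 12)


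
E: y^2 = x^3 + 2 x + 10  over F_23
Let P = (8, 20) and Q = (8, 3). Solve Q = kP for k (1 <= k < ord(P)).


Enumerate multiples of P until we hit Q = (8, 3):
  1P = (8, 20)
  2P = (20, 0)
  3P = (8, 3)
Match found at i = 3.

k = 3


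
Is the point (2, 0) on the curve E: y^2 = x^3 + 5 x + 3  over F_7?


Check whether y^2 = x^3 + 5 x + 3 (mod 7) for (x, y) = (2, 0).
LHS: y^2 = 0^2 mod 7 = 0
RHS: x^3 + 5 x + 3 = 2^3 + 5*2 + 3 mod 7 = 0
LHS = RHS

Yes, on the curve
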